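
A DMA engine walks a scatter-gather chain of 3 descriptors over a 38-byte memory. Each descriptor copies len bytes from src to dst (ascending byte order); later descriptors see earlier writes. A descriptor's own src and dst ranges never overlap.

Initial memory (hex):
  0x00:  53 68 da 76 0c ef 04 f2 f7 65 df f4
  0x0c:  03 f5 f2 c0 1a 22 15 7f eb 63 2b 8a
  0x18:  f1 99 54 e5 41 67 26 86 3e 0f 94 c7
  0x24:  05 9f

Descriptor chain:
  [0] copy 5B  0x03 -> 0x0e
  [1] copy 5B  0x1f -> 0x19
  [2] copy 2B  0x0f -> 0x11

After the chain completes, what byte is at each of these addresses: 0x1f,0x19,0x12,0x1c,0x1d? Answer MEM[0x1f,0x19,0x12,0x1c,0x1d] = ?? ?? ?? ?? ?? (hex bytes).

  after D0: wrote 5B at 0x0e = 760cef04f2
  after D1: wrote 5B at 0x19 = 863e0f94c7
  after D2: wrote 2B at 0x11 = 0cef
query mem[0x1f]=0x86, mem[0x19]=0x86, mem[0x12]=0xef, mem[0x1c]=0x94, mem[0x1d]=0xc7

MEM[0x1f,0x19,0x12,0x1c,0x1d] = 86 86 ef 94 c7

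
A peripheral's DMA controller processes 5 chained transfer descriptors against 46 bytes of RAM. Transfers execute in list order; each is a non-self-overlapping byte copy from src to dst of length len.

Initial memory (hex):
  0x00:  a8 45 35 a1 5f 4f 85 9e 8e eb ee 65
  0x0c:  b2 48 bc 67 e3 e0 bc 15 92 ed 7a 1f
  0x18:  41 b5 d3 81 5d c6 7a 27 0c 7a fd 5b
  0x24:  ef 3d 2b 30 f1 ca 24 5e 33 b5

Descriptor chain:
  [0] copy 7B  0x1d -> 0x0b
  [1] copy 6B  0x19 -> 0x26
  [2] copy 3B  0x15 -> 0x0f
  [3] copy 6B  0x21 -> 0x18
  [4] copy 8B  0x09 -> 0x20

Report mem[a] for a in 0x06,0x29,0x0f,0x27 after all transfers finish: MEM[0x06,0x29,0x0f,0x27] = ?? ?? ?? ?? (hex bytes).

D0: mem[0x0b..0x11] <- [c6 7a 27 0c 7a fd 5b]
D1: mem[0x26..0x2b] <- [b5 d3 81 5d c6 7a]
D2: mem[0x0f..0x11] <- [ed 7a 1f]
D3: mem[0x18..0x1d] <- [7a fd 5b ef 3d b5]
D4: mem[0x20..0x27] <- [eb ee c6 7a 27 0c ed 7a]
query mem[0x06]=0x85, mem[0x29]=0x5d, mem[0x0f]=0xed, mem[0x27]=0x7a

MEM[0x06,0x29,0x0f,0x27] = 85 5d ed 7a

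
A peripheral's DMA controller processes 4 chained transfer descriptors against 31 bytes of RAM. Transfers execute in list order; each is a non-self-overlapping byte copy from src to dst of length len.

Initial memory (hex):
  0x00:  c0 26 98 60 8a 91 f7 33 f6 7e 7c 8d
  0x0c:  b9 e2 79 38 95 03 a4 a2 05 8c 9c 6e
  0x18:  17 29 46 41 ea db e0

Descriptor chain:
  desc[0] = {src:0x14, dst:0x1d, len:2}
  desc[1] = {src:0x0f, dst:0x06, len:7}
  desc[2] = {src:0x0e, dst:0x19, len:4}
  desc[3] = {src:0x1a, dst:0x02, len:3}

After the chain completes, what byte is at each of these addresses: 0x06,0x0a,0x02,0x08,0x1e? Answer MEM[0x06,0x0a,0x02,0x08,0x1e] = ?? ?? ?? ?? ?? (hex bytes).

MEM[0x06,0x0a,0x02,0x08,0x1e] = 38 a2 38 03 8c

#0 dst[0x1d+2] := {0x05,0x8c}
#1 dst[0x06+7] := {0x38,0x95,0x03,0xa4,0xa2,0x05,0x8c}
#2 dst[0x19+4] := {0x79,0x38,0x95,0x03}
#3 dst[0x02+3] := {0x38,0x95,0x03}
query mem[0x06]=0x38, mem[0x0a]=0xa2, mem[0x02]=0x38, mem[0x08]=0x03, mem[0x1e]=0x8c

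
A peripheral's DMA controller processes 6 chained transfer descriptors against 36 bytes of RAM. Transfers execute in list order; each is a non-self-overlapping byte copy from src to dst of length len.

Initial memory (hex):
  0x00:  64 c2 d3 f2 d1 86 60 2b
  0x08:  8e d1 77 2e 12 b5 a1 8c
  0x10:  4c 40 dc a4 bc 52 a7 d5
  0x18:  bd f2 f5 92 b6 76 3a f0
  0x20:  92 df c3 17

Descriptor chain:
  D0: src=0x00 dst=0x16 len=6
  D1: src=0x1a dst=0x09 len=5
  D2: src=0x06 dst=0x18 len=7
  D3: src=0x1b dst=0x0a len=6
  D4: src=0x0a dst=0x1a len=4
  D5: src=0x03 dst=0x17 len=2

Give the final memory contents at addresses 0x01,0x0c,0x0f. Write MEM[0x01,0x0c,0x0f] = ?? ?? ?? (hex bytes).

MEM[0x01,0x0c,0x0f] = c2 b6 92

[0] 0x00->0x16 len=6 : 64 c2 d3 f2 d1 86
[1] 0x1a->0x09 len=5 : d1 86 b6 76 3a
[2] 0x06->0x18 len=7 : 60 2b 8e d1 86 b6 76
[3] 0x1b->0x0a len=6 : d1 86 b6 76 f0 92
[4] 0x0a->0x1a len=4 : d1 86 b6 76
[5] 0x03->0x17 len=2 : f2 d1
query mem[0x01]=0xc2, mem[0x0c]=0xb6, mem[0x0f]=0x92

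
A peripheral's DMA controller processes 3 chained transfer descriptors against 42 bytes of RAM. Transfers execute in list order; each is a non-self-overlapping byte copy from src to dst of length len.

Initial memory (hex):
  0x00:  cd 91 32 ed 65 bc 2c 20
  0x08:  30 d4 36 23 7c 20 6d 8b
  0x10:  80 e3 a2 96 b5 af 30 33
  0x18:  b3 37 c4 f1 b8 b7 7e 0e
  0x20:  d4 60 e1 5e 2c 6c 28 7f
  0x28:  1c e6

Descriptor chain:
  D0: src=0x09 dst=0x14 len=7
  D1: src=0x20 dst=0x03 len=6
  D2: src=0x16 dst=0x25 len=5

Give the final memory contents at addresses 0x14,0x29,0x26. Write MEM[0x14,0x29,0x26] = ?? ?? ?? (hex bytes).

MEM[0x14,0x29,0x26] = d4 8b 7c

D0: mem[0x14..0x1a] <- [d4 36 23 7c 20 6d 8b]
D1: mem[0x03..0x08] <- [d4 60 e1 5e 2c 6c]
D2: mem[0x25..0x29] <- [23 7c 20 6d 8b]
query mem[0x14]=0xd4, mem[0x29]=0x8b, mem[0x26]=0x7c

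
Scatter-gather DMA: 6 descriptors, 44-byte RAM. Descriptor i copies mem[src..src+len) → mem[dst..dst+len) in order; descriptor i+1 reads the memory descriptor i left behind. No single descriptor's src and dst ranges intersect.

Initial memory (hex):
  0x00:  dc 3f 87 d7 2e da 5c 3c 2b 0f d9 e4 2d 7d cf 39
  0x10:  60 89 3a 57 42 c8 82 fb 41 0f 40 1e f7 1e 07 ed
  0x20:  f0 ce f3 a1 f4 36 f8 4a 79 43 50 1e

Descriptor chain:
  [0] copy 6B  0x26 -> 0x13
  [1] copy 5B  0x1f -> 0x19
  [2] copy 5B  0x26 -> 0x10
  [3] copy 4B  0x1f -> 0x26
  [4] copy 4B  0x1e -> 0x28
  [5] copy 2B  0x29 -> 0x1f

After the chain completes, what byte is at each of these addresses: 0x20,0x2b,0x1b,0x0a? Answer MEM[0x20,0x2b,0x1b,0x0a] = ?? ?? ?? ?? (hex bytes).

MEM[0x20,0x2b,0x1b,0x0a] = f0 ce ce d9

D0: mem[0x13..0x18] <- [f8 4a 79 43 50 1e]
D1: mem[0x19..0x1d] <- [ed f0 ce f3 a1]
D2: mem[0x10..0x14] <- [f8 4a 79 43 50]
D3: mem[0x26..0x29] <- [ed f0 ce f3]
D4: mem[0x28..0x2b] <- [07 ed f0 ce]
D5: mem[0x1f..0x20] <- [ed f0]
query mem[0x20]=0xf0, mem[0x2b]=0xce, mem[0x1b]=0xce, mem[0x0a]=0xd9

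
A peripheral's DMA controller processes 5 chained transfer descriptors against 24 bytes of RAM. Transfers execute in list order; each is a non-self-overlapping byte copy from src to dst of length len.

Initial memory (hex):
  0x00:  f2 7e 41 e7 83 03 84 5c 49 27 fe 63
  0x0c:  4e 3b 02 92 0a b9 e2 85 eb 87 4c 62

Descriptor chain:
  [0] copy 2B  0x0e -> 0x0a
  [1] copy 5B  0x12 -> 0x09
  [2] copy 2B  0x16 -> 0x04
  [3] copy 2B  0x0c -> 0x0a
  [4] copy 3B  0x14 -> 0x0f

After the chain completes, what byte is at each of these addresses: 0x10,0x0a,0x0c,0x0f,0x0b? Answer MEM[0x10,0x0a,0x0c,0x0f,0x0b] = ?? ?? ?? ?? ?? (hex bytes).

MEM[0x10,0x0a,0x0c,0x0f,0x0b] = 87 87 87 eb 4c

  after D0: wrote 2B at 0x0a = 0292
  after D1: wrote 5B at 0x09 = e285eb874c
  after D2: wrote 2B at 0x04 = 4c62
  after D3: wrote 2B at 0x0a = 874c
  after D4: wrote 3B at 0x0f = eb874c
query mem[0x10]=0x87, mem[0x0a]=0x87, mem[0x0c]=0x87, mem[0x0f]=0xeb, mem[0x0b]=0x4c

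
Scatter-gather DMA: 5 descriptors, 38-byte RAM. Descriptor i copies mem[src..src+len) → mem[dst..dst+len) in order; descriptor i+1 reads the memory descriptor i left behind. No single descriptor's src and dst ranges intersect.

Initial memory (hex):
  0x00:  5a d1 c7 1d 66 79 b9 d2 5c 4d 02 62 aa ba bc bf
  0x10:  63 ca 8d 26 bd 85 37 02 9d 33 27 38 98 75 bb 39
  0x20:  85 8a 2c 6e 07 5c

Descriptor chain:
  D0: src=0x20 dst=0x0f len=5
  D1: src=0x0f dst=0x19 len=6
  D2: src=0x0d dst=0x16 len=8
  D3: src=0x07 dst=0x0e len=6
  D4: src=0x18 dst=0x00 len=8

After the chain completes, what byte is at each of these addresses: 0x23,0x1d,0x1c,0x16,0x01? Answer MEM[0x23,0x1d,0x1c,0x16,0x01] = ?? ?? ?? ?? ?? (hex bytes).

MEM[0x23,0x1d,0x1c,0x16,0x01] = 6e bd 07 ba 8a

[0] 0x20->0x0f len=5 : 85 8a 2c 6e 07
[1] 0x0f->0x19 len=6 : 85 8a 2c 6e 07 bd
[2] 0x0d->0x16 len=8 : ba bc 85 8a 2c 6e 07 bd
[3] 0x07->0x0e len=6 : d2 5c 4d 02 62 aa
[4] 0x18->0x00 len=8 : 85 8a 2c 6e 07 bd bd 39
query mem[0x23]=0x6e, mem[0x1d]=0xbd, mem[0x1c]=0x07, mem[0x16]=0xba, mem[0x01]=0x8a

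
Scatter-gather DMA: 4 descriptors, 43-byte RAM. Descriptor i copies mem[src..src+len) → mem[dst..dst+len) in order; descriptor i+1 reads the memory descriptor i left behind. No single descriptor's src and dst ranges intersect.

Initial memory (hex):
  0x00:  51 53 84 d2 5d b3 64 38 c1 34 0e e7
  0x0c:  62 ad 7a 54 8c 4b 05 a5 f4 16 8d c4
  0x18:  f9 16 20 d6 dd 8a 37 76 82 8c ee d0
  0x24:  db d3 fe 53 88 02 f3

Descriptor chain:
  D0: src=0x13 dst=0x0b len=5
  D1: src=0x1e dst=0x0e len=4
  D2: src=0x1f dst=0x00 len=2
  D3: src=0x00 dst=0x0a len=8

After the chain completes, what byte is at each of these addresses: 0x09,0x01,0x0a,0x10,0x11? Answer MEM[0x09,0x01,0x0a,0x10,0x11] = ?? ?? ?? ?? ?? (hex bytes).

D0: mem[0x0b..0x0f] <- [a5 f4 16 8d c4]
D1: mem[0x0e..0x11] <- [37 76 82 8c]
D2: mem[0x00..0x01] <- [76 82]
D3: mem[0x0a..0x11] <- [76 82 84 d2 5d b3 64 38]
query mem[0x09]=0x34, mem[0x01]=0x82, mem[0x0a]=0x76, mem[0x10]=0x64, mem[0x11]=0x38

MEM[0x09,0x01,0x0a,0x10,0x11] = 34 82 76 64 38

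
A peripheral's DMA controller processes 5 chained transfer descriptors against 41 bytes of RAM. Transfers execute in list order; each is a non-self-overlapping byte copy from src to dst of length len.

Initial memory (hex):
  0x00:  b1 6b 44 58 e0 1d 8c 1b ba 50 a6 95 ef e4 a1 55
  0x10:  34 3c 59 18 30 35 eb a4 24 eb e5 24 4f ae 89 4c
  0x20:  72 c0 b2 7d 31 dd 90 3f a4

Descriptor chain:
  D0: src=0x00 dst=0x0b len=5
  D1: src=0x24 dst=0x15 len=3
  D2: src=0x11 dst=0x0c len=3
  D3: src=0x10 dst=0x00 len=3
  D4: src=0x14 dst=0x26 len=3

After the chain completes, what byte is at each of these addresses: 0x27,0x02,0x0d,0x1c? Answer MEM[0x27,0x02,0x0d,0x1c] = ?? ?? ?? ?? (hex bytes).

MEM[0x27,0x02,0x0d,0x1c] = 31 59 59 4f

[0] 0x00->0x0b len=5 : b1 6b 44 58 e0
[1] 0x24->0x15 len=3 : 31 dd 90
[2] 0x11->0x0c len=3 : 3c 59 18
[3] 0x10->0x00 len=3 : 34 3c 59
[4] 0x14->0x26 len=3 : 30 31 dd
query mem[0x27]=0x31, mem[0x02]=0x59, mem[0x0d]=0x59, mem[0x1c]=0x4f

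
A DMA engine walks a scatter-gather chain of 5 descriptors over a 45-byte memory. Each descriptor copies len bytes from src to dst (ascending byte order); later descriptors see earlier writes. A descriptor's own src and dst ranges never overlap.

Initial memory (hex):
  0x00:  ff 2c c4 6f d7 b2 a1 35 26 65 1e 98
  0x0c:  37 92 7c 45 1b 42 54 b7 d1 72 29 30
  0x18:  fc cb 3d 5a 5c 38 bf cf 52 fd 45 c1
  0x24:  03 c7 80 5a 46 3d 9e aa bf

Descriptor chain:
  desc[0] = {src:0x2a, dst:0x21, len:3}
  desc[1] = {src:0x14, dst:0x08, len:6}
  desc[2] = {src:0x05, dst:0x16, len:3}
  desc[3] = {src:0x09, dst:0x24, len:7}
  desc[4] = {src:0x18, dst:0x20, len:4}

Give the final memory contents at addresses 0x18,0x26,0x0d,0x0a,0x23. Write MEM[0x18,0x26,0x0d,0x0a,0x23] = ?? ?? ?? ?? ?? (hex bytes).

MEM[0x18,0x26,0x0d,0x0a,0x23] = 35 30 cb 29 5a

#0 dst[0x21+3] := {0x9e,0xaa,0xbf}
#1 dst[0x08+6] := {0xd1,0x72,0x29,0x30,0xfc,0xcb}
#2 dst[0x16+3] := {0xb2,0xa1,0x35}
#3 dst[0x24+7] := {0x72,0x29,0x30,0xfc,0xcb,0x7c,0x45}
#4 dst[0x20+4] := {0x35,0xcb,0x3d,0x5a}
query mem[0x18]=0x35, mem[0x26]=0x30, mem[0x0d]=0xcb, mem[0x0a]=0x29, mem[0x23]=0x5a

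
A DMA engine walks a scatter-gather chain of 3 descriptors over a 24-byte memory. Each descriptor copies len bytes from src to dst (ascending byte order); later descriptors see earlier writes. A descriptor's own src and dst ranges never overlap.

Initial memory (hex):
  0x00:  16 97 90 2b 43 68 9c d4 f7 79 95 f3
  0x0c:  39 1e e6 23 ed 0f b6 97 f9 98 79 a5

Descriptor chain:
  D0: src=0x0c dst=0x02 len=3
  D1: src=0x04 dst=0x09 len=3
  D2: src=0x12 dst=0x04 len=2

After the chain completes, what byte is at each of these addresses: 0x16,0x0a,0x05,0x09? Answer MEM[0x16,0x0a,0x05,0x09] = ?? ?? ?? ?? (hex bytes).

MEM[0x16,0x0a,0x05,0x09] = 79 68 97 e6

#0 dst[0x02+3] := {0x39,0x1e,0xe6}
#1 dst[0x09+3] := {0xe6,0x68,0x9c}
#2 dst[0x04+2] := {0xb6,0x97}
query mem[0x16]=0x79, mem[0x0a]=0x68, mem[0x05]=0x97, mem[0x09]=0xe6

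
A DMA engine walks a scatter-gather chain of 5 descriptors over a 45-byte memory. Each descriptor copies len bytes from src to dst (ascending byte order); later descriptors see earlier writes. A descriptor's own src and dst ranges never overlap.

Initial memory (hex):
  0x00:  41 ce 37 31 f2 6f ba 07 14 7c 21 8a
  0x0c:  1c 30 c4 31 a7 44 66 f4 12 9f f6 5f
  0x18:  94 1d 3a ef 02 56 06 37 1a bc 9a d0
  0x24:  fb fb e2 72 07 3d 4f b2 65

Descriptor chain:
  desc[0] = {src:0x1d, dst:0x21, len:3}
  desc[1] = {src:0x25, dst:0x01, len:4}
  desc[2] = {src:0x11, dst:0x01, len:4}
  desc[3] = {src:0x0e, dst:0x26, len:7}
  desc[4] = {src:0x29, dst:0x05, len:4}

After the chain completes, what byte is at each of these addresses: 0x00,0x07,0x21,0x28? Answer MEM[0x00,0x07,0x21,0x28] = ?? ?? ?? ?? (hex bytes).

[0] 0x1d->0x21 len=3 : 56 06 37
[1] 0x25->0x01 len=4 : fb e2 72 07
[2] 0x11->0x01 len=4 : 44 66 f4 12
[3] 0x0e->0x26 len=7 : c4 31 a7 44 66 f4 12
[4] 0x29->0x05 len=4 : 44 66 f4 12
query mem[0x00]=0x41, mem[0x07]=0xf4, mem[0x21]=0x56, mem[0x28]=0xa7

MEM[0x00,0x07,0x21,0x28] = 41 f4 56 a7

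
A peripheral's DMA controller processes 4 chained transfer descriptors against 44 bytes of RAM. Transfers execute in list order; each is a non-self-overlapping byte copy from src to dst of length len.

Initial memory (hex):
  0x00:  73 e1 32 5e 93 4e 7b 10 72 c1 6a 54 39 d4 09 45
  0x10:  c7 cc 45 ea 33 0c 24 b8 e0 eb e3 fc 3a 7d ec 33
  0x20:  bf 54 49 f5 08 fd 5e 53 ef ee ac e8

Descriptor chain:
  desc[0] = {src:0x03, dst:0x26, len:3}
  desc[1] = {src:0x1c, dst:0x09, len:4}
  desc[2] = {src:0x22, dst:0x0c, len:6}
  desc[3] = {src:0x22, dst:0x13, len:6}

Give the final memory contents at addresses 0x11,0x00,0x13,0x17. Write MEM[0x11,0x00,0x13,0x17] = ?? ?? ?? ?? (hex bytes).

[0] 0x03->0x26 len=3 : 5e 93 4e
[1] 0x1c->0x09 len=4 : 3a 7d ec 33
[2] 0x22->0x0c len=6 : 49 f5 08 fd 5e 93
[3] 0x22->0x13 len=6 : 49 f5 08 fd 5e 93
query mem[0x11]=0x93, mem[0x00]=0x73, mem[0x13]=0x49, mem[0x17]=0x5e

MEM[0x11,0x00,0x13,0x17] = 93 73 49 5e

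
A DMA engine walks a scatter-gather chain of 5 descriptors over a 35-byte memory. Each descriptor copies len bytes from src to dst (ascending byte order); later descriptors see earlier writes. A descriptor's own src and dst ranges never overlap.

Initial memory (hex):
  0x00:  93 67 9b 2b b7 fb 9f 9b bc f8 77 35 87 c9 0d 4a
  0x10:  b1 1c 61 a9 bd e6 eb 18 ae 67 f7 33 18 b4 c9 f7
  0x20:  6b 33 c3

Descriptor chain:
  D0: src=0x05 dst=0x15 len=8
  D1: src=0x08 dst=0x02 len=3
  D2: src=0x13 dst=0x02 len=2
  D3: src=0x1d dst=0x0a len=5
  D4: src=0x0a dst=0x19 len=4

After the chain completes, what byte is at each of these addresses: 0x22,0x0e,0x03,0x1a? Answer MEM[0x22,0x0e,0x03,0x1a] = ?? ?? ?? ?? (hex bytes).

D0: mem[0x15..0x1c] <- [fb 9f 9b bc f8 77 35 87]
D1: mem[0x02..0x04] <- [bc f8 77]
D2: mem[0x02..0x03] <- [a9 bd]
D3: mem[0x0a..0x0e] <- [b4 c9 f7 6b 33]
D4: mem[0x19..0x1c] <- [b4 c9 f7 6b]
query mem[0x22]=0xc3, mem[0x0e]=0x33, mem[0x03]=0xbd, mem[0x1a]=0xc9

MEM[0x22,0x0e,0x03,0x1a] = c3 33 bd c9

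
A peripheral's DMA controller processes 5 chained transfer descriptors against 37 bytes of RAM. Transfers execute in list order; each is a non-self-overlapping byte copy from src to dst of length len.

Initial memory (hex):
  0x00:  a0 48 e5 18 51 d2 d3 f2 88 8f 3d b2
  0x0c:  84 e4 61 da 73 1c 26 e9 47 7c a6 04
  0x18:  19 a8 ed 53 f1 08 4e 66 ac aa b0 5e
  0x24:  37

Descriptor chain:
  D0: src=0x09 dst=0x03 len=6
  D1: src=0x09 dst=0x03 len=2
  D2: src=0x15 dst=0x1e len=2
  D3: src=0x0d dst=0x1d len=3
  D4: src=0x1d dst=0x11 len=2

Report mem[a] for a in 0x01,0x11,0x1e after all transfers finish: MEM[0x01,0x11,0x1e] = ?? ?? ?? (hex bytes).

[0] 0x09->0x03 len=6 : 8f 3d b2 84 e4 61
[1] 0x09->0x03 len=2 : 8f 3d
[2] 0x15->0x1e len=2 : 7c a6
[3] 0x0d->0x1d len=3 : e4 61 da
[4] 0x1d->0x11 len=2 : e4 61
query mem[0x01]=0x48, mem[0x11]=0xe4, mem[0x1e]=0x61

MEM[0x01,0x11,0x1e] = 48 e4 61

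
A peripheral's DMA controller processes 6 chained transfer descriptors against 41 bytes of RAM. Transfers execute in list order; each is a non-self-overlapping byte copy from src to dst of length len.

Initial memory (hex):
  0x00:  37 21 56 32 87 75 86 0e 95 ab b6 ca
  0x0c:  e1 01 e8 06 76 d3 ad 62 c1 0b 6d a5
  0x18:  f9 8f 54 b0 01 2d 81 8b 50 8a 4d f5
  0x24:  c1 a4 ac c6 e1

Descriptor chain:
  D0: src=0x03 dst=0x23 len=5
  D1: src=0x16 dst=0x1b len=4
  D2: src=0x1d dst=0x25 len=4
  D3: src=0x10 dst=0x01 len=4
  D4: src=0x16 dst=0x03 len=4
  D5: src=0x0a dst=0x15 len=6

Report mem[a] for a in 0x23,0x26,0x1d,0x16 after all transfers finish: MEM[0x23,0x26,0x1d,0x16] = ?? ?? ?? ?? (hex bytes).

D0: mem[0x23..0x27] <- [32 87 75 86 0e]
D1: mem[0x1b..0x1e] <- [6d a5 f9 8f]
D2: mem[0x25..0x28] <- [f9 8f 8b 50]
D3: mem[0x01..0x04] <- [76 d3 ad 62]
D4: mem[0x03..0x06] <- [6d a5 f9 8f]
D5: mem[0x15..0x1a] <- [b6 ca e1 01 e8 06]
query mem[0x23]=0x32, mem[0x26]=0x8f, mem[0x1d]=0xf9, mem[0x16]=0xca

MEM[0x23,0x26,0x1d,0x16] = 32 8f f9 ca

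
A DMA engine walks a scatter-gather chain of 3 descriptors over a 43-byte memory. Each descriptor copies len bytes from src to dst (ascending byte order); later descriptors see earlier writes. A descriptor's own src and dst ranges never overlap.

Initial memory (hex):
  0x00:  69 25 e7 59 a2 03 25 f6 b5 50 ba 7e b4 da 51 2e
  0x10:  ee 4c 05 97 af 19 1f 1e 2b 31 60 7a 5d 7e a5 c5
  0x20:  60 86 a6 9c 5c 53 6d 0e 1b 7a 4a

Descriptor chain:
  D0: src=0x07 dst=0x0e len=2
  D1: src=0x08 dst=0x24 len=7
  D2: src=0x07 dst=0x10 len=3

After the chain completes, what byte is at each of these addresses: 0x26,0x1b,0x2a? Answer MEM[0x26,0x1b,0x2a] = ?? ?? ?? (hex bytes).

MEM[0x26,0x1b,0x2a] = ba 7a f6

D0: mem[0x0e..0x0f] <- [f6 b5]
D1: mem[0x24..0x2a] <- [b5 50 ba 7e b4 da f6]
D2: mem[0x10..0x12] <- [f6 b5 50]
query mem[0x26]=0xba, mem[0x1b]=0x7a, mem[0x2a]=0xf6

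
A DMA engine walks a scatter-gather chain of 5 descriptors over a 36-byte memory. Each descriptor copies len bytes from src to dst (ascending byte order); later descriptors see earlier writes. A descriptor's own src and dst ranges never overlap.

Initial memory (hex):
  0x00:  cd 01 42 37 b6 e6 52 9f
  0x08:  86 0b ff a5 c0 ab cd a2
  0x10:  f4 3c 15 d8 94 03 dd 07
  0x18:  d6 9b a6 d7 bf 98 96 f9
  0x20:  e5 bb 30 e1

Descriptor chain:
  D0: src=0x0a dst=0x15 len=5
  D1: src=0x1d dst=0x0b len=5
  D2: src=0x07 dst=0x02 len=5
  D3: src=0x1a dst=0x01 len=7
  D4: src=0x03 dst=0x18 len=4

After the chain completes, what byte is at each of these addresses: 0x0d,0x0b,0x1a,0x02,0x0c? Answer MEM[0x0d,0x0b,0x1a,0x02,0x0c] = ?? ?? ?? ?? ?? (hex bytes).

MEM[0x0d,0x0b,0x1a,0x02,0x0c] = f9 98 96 d7 96

  after D0: wrote 5B at 0x15 = ffa5c0abcd
  after D1: wrote 5B at 0x0b = 9896f9e5bb
  after D2: wrote 5B at 0x02 = 9f860bff98
  after D3: wrote 7B at 0x01 = a6d7bf9896f9e5
  after D4: wrote 4B at 0x18 = bf9896f9
query mem[0x0d]=0xf9, mem[0x0b]=0x98, mem[0x1a]=0x96, mem[0x02]=0xd7, mem[0x0c]=0x96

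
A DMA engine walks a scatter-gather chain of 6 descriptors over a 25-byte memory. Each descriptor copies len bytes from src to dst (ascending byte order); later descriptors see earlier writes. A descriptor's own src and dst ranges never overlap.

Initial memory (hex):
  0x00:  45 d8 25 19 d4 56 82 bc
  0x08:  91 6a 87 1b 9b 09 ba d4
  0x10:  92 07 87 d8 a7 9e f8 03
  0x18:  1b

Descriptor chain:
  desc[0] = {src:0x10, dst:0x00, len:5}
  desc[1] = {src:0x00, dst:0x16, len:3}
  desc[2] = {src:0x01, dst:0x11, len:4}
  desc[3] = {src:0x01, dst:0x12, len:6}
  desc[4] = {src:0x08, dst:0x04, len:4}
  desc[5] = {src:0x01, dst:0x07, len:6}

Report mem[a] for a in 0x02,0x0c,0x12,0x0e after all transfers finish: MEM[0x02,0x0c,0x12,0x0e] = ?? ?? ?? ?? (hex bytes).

#0 dst[0x00+5] := {0x92,0x07,0x87,0xd8,0xa7}
#1 dst[0x16+3] := {0x92,0x07,0x87}
#2 dst[0x11+4] := {0x07,0x87,0xd8,0xa7}
#3 dst[0x12+6] := {0x07,0x87,0xd8,0xa7,0x56,0x82}
#4 dst[0x04+4] := {0x91,0x6a,0x87,0x1b}
#5 dst[0x07+6] := {0x07,0x87,0xd8,0x91,0x6a,0x87}
query mem[0x02]=0x87, mem[0x0c]=0x87, mem[0x12]=0x07, mem[0x0e]=0xba

MEM[0x02,0x0c,0x12,0x0e] = 87 87 07 ba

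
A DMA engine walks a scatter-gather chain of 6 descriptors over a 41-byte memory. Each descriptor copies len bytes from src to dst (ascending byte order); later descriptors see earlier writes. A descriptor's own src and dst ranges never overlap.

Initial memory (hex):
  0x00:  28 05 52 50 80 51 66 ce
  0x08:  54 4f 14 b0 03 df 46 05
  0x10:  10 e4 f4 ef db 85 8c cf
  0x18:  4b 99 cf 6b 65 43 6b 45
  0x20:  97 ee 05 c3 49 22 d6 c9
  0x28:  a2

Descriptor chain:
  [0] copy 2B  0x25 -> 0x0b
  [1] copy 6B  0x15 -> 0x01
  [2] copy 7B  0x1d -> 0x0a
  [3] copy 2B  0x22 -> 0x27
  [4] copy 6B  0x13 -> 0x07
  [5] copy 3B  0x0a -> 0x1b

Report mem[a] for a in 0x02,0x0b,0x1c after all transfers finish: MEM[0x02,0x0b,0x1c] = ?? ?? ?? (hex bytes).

[0] 0x25->0x0b len=2 : 22 d6
[1] 0x15->0x01 len=6 : 85 8c cf 4b 99 cf
[2] 0x1d->0x0a len=7 : 43 6b 45 97 ee 05 c3
[3] 0x22->0x27 len=2 : 05 c3
[4] 0x13->0x07 len=6 : ef db 85 8c cf 4b
[5] 0x0a->0x1b len=3 : 8c cf 4b
query mem[0x02]=0x8c, mem[0x0b]=0xcf, mem[0x1c]=0xcf

MEM[0x02,0x0b,0x1c] = 8c cf cf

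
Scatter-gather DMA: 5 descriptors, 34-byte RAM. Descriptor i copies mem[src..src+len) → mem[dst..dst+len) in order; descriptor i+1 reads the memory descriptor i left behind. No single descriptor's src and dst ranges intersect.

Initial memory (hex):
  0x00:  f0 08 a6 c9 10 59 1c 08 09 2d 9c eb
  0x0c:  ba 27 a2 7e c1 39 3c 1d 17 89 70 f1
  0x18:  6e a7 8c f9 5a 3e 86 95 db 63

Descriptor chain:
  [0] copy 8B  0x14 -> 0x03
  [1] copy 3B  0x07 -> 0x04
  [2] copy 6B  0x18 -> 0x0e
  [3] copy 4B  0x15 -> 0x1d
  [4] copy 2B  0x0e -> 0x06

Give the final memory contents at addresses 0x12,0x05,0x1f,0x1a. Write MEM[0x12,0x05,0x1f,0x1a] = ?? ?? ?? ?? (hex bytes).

MEM[0x12,0x05,0x1f,0x1a] = 5a a7 f1 8c

  after D0: wrote 8B at 0x03 = 178970f16ea78cf9
  after D1: wrote 3B at 0x04 = 6ea78c
  after D2: wrote 6B at 0x0e = 6ea78cf95a3e
  after D3: wrote 4B at 0x1d = 8970f16e
  after D4: wrote 2B at 0x06 = 6ea7
query mem[0x12]=0x5a, mem[0x05]=0xa7, mem[0x1f]=0xf1, mem[0x1a]=0x8c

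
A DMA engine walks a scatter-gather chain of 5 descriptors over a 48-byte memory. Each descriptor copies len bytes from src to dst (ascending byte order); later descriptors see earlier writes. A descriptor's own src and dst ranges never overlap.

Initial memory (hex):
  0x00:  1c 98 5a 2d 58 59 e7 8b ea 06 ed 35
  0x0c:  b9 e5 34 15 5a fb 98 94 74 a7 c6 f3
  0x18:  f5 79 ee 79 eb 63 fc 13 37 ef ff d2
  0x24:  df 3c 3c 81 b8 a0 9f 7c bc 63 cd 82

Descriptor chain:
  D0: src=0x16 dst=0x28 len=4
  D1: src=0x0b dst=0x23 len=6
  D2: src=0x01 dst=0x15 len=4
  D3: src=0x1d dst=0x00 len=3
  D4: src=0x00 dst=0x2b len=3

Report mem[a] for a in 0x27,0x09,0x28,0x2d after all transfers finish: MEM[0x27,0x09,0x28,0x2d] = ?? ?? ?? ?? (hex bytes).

[0] 0x16->0x28 len=4 : c6 f3 f5 79
[1] 0x0b->0x23 len=6 : 35 b9 e5 34 15 5a
[2] 0x01->0x15 len=4 : 98 5a 2d 58
[3] 0x1d->0x00 len=3 : 63 fc 13
[4] 0x00->0x2b len=3 : 63 fc 13
query mem[0x27]=0x15, mem[0x09]=0x06, mem[0x28]=0x5a, mem[0x2d]=0x13

MEM[0x27,0x09,0x28,0x2d] = 15 06 5a 13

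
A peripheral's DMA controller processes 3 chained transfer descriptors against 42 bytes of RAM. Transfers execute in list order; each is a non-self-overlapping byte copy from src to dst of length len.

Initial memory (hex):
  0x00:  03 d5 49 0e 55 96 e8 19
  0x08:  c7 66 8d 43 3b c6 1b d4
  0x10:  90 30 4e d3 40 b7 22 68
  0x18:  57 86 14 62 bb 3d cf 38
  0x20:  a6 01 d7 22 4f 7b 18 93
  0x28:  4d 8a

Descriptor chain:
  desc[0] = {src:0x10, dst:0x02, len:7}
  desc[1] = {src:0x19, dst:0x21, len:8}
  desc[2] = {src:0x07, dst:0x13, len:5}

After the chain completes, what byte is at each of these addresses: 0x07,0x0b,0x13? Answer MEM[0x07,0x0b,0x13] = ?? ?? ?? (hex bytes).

  after D0: wrote 7B at 0x02 = 90304ed340b722
  after D1: wrote 8B at 0x21 = 861462bb3dcf38a6
  after D2: wrote 5B at 0x13 = b722668d43
query mem[0x07]=0xb7, mem[0x0b]=0x43, mem[0x13]=0xb7

MEM[0x07,0x0b,0x13] = b7 43 b7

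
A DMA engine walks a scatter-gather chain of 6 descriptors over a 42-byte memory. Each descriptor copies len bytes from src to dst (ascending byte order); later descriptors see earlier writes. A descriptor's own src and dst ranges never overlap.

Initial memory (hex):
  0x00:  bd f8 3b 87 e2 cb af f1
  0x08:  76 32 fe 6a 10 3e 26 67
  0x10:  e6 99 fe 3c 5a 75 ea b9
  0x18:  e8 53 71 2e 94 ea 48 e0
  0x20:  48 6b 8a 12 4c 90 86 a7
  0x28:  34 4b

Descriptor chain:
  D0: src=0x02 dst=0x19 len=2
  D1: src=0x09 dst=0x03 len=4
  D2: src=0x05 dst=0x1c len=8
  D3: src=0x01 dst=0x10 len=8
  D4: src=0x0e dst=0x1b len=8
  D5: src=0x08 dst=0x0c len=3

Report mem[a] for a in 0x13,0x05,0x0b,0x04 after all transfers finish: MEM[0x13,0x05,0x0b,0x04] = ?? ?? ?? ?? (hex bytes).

MEM[0x13,0x05,0x0b,0x04] = fe 6a 6a fe

D0: mem[0x19..0x1a] <- [3b 87]
D1: mem[0x03..0x06] <- [32 fe 6a 10]
D2: mem[0x1c..0x23] <- [6a 10 f1 76 32 fe 6a 10]
D3: mem[0x10..0x17] <- [f8 3b 32 fe 6a 10 f1 76]
D4: mem[0x1b..0x22] <- [26 67 f8 3b 32 fe 6a 10]
D5: mem[0x0c..0x0e] <- [76 32 fe]
query mem[0x13]=0xfe, mem[0x05]=0x6a, mem[0x0b]=0x6a, mem[0x04]=0xfe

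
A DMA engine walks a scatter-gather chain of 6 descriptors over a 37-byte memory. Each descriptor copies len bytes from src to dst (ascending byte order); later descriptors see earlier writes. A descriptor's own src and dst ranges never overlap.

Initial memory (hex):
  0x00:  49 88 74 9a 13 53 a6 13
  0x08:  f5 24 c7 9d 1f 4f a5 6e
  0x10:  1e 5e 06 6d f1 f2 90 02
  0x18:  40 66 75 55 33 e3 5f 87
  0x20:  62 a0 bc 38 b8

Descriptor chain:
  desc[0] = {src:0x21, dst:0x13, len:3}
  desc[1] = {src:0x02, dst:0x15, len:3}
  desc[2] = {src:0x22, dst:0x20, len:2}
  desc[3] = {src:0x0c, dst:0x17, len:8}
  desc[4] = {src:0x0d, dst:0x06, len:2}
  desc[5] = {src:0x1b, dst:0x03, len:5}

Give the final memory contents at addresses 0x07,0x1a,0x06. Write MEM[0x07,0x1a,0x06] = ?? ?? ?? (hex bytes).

MEM[0x07,0x1a,0x06] = 87 6e a0

D0: mem[0x13..0x15] <- [a0 bc 38]
D1: mem[0x15..0x17] <- [74 9a 13]
D2: mem[0x20..0x21] <- [bc 38]
D3: mem[0x17..0x1e] <- [1f 4f a5 6e 1e 5e 06 a0]
D4: mem[0x06..0x07] <- [4f a5]
D5: mem[0x03..0x07] <- [1e 5e 06 a0 87]
query mem[0x07]=0x87, mem[0x1a]=0x6e, mem[0x06]=0xa0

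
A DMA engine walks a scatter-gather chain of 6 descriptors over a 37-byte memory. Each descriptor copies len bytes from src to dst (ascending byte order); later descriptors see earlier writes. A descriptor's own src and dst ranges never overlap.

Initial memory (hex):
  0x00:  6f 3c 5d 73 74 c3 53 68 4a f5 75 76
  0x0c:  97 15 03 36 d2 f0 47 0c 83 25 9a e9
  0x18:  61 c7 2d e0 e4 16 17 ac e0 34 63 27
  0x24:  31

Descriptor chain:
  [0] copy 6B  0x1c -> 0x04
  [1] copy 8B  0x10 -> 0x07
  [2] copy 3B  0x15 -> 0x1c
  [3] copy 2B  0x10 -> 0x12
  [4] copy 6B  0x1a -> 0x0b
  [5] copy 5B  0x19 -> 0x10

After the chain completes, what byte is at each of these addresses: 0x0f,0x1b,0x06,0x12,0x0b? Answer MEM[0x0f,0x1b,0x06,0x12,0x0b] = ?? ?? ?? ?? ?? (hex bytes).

[0] 0x1c->0x04 len=6 : e4 16 17 ac e0 34
[1] 0x10->0x07 len=8 : d2 f0 47 0c 83 25 9a e9
[2] 0x15->0x1c len=3 : 25 9a e9
[3] 0x10->0x12 len=2 : d2 f0
[4] 0x1a->0x0b len=6 : 2d e0 25 9a e9 ac
[5] 0x19->0x10 len=5 : c7 2d e0 25 9a
query mem[0x0f]=0xe9, mem[0x1b]=0xe0, mem[0x06]=0x17, mem[0x12]=0xe0, mem[0x0b]=0x2d

MEM[0x0f,0x1b,0x06,0x12,0x0b] = e9 e0 17 e0 2d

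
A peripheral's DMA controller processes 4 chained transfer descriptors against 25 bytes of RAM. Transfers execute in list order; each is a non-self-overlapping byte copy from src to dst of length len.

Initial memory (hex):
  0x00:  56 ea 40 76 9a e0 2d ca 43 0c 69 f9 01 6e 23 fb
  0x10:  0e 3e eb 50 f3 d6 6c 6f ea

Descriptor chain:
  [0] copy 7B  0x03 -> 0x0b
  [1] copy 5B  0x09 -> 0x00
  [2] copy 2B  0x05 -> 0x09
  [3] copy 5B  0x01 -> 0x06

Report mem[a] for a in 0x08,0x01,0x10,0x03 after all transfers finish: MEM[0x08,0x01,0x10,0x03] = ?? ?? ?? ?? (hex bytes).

[0] 0x03->0x0b len=7 : 76 9a e0 2d ca 43 0c
[1] 0x09->0x00 len=5 : 0c 69 76 9a e0
[2] 0x05->0x09 len=2 : e0 2d
[3] 0x01->0x06 len=5 : 69 76 9a e0 e0
query mem[0x08]=0x9a, mem[0x01]=0x69, mem[0x10]=0x43, mem[0x03]=0x9a

MEM[0x08,0x01,0x10,0x03] = 9a 69 43 9a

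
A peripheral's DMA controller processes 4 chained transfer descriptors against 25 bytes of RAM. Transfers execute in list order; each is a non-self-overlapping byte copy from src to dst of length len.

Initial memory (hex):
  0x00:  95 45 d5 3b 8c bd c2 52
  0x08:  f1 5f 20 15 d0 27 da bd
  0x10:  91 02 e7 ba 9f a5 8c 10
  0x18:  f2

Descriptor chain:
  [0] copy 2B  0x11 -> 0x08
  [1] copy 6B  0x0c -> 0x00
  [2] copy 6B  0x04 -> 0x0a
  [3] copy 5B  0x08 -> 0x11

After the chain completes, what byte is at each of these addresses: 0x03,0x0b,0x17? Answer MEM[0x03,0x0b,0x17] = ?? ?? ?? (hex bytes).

#0 dst[0x08+2] := {0x02,0xe7}
#1 dst[0x00+6] := {0xd0,0x27,0xda,0xbd,0x91,0x02}
#2 dst[0x0a+6] := {0x91,0x02,0xc2,0x52,0x02,0xe7}
#3 dst[0x11+5] := {0x02,0xe7,0x91,0x02,0xc2}
query mem[0x03]=0xbd, mem[0x0b]=0x02, mem[0x17]=0x10

MEM[0x03,0x0b,0x17] = bd 02 10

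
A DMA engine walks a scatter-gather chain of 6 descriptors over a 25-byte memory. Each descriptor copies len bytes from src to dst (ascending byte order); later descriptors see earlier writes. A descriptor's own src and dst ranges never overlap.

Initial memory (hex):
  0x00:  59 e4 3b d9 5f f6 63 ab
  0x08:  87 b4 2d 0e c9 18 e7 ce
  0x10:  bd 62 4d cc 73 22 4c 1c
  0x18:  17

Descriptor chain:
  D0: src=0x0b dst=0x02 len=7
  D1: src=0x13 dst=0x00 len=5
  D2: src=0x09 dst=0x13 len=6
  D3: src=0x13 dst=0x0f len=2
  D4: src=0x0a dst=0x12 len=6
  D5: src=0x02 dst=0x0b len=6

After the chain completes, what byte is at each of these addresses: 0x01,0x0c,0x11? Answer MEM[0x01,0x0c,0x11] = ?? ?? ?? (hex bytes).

#0 dst[0x02+7] := {0x0e,0xc9,0x18,0xe7,0xce,0xbd,0x62}
#1 dst[0x00+5] := {0xcc,0x73,0x22,0x4c,0x1c}
#2 dst[0x13+6] := {0xb4,0x2d,0x0e,0xc9,0x18,0xe7}
#3 dst[0x0f+2] := {0xb4,0x2d}
#4 dst[0x12+6] := {0x2d,0x0e,0xc9,0x18,0xe7,0xb4}
#5 dst[0x0b+6] := {0x22,0x4c,0x1c,0xe7,0xce,0xbd}
query mem[0x01]=0x73, mem[0x0c]=0x4c, mem[0x11]=0x62

MEM[0x01,0x0c,0x11] = 73 4c 62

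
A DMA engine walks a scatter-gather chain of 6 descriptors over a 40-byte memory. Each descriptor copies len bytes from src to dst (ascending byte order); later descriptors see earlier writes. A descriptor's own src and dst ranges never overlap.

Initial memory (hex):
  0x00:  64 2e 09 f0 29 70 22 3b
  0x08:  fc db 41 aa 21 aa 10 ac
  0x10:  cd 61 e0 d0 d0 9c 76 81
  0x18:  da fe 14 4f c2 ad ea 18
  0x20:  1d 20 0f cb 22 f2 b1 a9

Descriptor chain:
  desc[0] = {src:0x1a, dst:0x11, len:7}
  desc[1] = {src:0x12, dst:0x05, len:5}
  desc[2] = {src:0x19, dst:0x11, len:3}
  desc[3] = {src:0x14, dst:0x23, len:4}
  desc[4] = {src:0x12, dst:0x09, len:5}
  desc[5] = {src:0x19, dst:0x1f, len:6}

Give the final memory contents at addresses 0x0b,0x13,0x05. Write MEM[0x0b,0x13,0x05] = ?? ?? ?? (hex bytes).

MEM[0x0b,0x13,0x05] = ad 4f 4f

D0: mem[0x11..0x17] <- [14 4f c2 ad ea 18 1d]
D1: mem[0x05..0x09] <- [4f c2 ad ea 18]
D2: mem[0x11..0x13] <- [fe 14 4f]
D3: mem[0x23..0x26] <- [ad ea 18 1d]
D4: mem[0x09..0x0d] <- [14 4f ad ea 18]
D5: mem[0x1f..0x24] <- [fe 14 4f c2 ad ea]
query mem[0x0b]=0xad, mem[0x13]=0x4f, mem[0x05]=0x4f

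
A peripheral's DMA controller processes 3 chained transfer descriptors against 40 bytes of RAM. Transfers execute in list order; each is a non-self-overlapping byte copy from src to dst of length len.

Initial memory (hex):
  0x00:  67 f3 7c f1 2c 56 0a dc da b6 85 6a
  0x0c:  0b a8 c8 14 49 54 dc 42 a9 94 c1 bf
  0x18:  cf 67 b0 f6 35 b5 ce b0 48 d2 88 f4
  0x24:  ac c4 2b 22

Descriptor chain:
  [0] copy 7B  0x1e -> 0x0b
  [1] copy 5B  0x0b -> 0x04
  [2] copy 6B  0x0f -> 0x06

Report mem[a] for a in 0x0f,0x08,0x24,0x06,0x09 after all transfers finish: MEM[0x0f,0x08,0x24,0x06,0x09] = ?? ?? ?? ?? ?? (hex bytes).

MEM[0x0f,0x08,0x24,0x06,0x09] = 88 ac ac 88 dc

D0: mem[0x0b..0x11] <- [ce b0 48 d2 88 f4 ac]
D1: mem[0x04..0x08] <- [ce b0 48 d2 88]
D2: mem[0x06..0x0b] <- [88 f4 ac dc 42 a9]
query mem[0x0f]=0x88, mem[0x08]=0xac, mem[0x24]=0xac, mem[0x06]=0x88, mem[0x09]=0xdc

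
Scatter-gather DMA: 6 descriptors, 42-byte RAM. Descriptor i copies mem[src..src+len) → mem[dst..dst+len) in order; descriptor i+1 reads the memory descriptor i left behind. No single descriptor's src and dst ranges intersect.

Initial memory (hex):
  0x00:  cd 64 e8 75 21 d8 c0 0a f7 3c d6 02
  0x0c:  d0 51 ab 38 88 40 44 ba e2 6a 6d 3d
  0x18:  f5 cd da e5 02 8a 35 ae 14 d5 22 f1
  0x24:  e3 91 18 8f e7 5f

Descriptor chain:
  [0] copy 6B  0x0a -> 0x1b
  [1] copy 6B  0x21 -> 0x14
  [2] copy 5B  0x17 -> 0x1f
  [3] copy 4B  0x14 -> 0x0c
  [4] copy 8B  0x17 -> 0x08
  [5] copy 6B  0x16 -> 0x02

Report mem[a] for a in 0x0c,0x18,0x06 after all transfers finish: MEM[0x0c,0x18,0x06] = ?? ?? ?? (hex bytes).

  after D0: wrote 6B at 0x1b = d602d051ab38
  after D1: wrote 6B at 0x14 = d522f1e39118
  after D2: wrote 5B at 0x1f = e39118dad6
  after D3: wrote 4B at 0x0c = d522f1e3
  after D4: wrote 8B at 0x08 = e39118dad602d051
  after D5: wrote 6B at 0x02 = f1e39118dad6
query mem[0x0c]=0xd6, mem[0x18]=0x91, mem[0x06]=0xda

MEM[0x0c,0x18,0x06] = d6 91 da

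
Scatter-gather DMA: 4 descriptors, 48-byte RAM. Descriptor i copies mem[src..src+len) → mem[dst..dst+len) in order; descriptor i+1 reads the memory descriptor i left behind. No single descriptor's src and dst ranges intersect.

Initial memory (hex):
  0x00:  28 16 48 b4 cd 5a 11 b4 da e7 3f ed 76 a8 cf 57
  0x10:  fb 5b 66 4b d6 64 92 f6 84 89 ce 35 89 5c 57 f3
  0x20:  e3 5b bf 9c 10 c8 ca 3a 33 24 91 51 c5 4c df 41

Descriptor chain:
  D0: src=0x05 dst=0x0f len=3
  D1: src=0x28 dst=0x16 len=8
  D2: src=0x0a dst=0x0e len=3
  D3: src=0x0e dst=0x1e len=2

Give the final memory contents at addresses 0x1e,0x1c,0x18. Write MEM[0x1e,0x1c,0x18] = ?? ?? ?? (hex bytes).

MEM[0x1e,0x1c,0x18] = 3f df 91

[0] 0x05->0x0f len=3 : 5a 11 b4
[1] 0x28->0x16 len=8 : 33 24 91 51 c5 4c df 41
[2] 0x0a->0x0e len=3 : 3f ed 76
[3] 0x0e->0x1e len=2 : 3f ed
query mem[0x1e]=0x3f, mem[0x1c]=0xdf, mem[0x18]=0x91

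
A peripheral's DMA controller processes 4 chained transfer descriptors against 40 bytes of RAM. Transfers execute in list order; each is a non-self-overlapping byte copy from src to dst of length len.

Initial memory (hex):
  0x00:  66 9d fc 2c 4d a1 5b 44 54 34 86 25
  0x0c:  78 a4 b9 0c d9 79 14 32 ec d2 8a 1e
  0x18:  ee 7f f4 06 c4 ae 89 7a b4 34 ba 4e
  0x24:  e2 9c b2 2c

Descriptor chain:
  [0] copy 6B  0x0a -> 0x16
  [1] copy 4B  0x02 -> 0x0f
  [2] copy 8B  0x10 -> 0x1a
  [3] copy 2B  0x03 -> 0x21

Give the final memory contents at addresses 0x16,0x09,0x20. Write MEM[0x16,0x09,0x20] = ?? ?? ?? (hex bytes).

MEM[0x16,0x09,0x20] = 86 34 86

#0 dst[0x16+6] := {0x86,0x25,0x78,0xa4,0xb9,0x0c}
#1 dst[0x0f+4] := {0xfc,0x2c,0x4d,0xa1}
#2 dst[0x1a+8] := {0x2c,0x4d,0xa1,0x32,0xec,0xd2,0x86,0x25}
#3 dst[0x21+2] := {0x2c,0x4d}
query mem[0x16]=0x86, mem[0x09]=0x34, mem[0x20]=0x86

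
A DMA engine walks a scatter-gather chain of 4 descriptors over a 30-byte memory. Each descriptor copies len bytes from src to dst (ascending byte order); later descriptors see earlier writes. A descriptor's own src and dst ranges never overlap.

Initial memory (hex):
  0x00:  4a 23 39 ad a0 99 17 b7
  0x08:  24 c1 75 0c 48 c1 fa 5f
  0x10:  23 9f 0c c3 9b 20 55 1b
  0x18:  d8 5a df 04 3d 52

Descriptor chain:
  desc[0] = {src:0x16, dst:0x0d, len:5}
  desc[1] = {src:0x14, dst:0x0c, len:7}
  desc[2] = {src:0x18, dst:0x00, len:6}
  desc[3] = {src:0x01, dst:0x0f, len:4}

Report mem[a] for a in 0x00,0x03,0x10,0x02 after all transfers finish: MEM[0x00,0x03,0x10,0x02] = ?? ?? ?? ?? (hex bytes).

MEM[0x00,0x03,0x10,0x02] = d8 04 df df

[0] 0x16->0x0d len=5 : 55 1b d8 5a df
[1] 0x14->0x0c len=7 : 9b 20 55 1b d8 5a df
[2] 0x18->0x00 len=6 : d8 5a df 04 3d 52
[3] 0x01->0x0f len=4 : 5a df 04 3d
query mem[0x00]=0xd8, mem[0x03]=0x04, mem[0x10]=0xdf, mem[0x02]=0xdf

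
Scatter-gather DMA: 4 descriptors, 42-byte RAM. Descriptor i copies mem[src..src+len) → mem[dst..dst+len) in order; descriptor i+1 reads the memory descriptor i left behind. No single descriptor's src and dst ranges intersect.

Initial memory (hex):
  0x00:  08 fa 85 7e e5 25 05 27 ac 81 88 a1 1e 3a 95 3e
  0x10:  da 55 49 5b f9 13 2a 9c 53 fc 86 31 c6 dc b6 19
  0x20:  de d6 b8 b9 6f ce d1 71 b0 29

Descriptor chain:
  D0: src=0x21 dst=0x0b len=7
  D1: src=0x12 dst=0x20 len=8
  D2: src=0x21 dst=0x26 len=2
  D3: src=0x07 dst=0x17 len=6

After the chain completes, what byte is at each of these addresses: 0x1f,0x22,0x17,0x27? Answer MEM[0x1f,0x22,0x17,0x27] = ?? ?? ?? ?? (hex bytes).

MEM[0x1f,0x22,0x17,0x27] = 19 f9 27 f9

#0 dst[0x0b+7] := {0xd6,0xb8,0xb9,0x6f,0xce,0xd1,0x71}
#1 dst[0x20+8] := {0x49,0x5b,0xf9,0x13,0x2a,0x9c,0x53,0xfc}
#2 dst[0x26+2] := {0x5b,0xf9}
#3 dst[0x17+6] := {0x27,0xac,0x81,0x88,0xd6,0xb8}
query mem[0x1f]=0x19, mem[0x22]=0xf9, mem[0x17]=0x27, mem[0x27]=0xf9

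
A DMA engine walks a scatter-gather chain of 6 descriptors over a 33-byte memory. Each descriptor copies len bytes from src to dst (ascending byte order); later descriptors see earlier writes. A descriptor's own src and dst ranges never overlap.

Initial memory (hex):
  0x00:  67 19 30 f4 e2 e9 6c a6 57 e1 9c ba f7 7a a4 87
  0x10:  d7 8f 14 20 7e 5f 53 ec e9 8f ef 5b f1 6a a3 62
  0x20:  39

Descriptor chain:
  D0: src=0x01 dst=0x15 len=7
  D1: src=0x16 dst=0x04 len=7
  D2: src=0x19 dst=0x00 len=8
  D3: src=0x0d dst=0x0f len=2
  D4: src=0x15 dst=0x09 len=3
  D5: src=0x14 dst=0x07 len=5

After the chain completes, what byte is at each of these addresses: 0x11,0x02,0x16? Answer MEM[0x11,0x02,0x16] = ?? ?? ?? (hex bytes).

MEM[0x11,0x02,0x16] = 8f a6 30

  after D0: wrote 7B at 0x15 = 1930f4e2e96ca6
  after D1: wrote 7B at 0x04 = 30f4e2e96ca6f1
  after D2: wrote 8B at 0x00 = e96ca6f16aa36239
  after D3: wrote 2B at 0x0f = 7aa4
  after D4: wrote 3B at 0x09 = 1930f4
  after D5: wrote 5B at 0x07 = 7e1930f4e2
query mem[0x11]=0x8f, mem[0x02]=0xa6, mem[0x16]=0x30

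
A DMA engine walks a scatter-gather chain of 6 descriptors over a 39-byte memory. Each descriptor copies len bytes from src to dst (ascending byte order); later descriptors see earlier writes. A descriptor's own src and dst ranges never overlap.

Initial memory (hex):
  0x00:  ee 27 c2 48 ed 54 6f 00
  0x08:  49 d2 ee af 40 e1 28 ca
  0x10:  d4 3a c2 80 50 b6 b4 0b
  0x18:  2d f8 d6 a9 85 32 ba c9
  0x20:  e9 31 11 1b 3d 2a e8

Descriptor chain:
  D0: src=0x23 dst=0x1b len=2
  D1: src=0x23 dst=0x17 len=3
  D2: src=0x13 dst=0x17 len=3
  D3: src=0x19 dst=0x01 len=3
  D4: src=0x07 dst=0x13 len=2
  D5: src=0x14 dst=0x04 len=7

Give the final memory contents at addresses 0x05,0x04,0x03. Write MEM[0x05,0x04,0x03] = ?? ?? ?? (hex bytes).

D0: mem[0x1b..0x1c] <- [1b 3d]
D1: mem[0x17..0x19] <- [1b 3d 2a]
D2: mem[0x17..0x19] <- [80 50 b6]
D3: mem[0x01..0x03] <- [b6 d6 1b]
D4: mem[0x13..0x14] <- [00 49]
D5: mem[0x04..0x0a] <- [49 b6 b4 80 50 b6 d6]
query mem[0x05]=0xb6, mem[0x04]=0x49, mem[0x03]=0x1b

MEM[0x05,0x04,0x03] = b6 49 1b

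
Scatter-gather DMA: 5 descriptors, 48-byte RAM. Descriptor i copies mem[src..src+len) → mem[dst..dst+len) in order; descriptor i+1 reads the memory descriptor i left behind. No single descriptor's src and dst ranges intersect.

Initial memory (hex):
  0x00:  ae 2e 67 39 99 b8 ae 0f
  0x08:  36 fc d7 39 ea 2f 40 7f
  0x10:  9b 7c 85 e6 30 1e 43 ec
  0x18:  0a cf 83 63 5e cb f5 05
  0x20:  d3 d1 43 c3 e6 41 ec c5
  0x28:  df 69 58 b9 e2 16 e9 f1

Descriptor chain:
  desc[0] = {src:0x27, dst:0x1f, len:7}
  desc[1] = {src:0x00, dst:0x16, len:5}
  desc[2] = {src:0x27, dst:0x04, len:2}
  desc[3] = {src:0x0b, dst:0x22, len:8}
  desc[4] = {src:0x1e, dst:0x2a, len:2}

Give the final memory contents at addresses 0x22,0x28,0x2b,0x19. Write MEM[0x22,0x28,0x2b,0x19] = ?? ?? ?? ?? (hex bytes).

[0] 0x27->0x1f len=7 : c5 df 69 58 b9 e2 16
[1] 0x00->0x16 len=5 : ae 2e 67 39 99
[2] 0x27->0x04 len=2 : c5 df
[3] 0x0b->0x22 len=8 : 39 ea 2f 40 7f 9b 7c 85
[4] 0x1e->0x2a len=2 : f5 c5
query mem[0x22]=0x39, mem[0x28]=0x7c, mem[0x2b]=0xc5, mem[0x19]=0x39

MEM[0x22,0x28,0x2b,0x19] = 39 7c c5 39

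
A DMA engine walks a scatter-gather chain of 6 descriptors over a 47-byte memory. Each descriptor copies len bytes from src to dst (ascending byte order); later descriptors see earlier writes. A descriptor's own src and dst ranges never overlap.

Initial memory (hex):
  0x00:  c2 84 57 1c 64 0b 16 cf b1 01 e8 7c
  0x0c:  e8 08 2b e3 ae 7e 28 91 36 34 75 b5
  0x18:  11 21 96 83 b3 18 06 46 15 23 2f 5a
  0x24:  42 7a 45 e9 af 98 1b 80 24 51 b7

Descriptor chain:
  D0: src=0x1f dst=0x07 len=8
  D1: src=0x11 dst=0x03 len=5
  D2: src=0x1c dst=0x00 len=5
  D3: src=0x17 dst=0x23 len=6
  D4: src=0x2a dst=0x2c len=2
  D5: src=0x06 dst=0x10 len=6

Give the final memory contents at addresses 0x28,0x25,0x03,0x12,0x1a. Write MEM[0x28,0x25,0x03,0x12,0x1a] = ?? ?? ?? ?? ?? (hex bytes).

  after D0: wrote 8B at 0x07 = 4615232f5a427a45
  after D1: wrote 5B at 0x03 = 7e28913634
  after D2: wrote 5B at 0x00 = b318064615
  after D3: wrote 6B at 0x23 = b511219683b3
  after D4: wrote 2B at 0x2c = 1b80
  after D5: wrote 6B at 0x10 = 363415232f5a
query mem[0x28]=0xb3, mem[0x25]=0x21, mem[0x03]=0x46, mem[0x12]=0x15, mem[0x1a]=0x96

MEM[0x28,0x25,0x03,0x12,0x1a] = b3 21 46 15 96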